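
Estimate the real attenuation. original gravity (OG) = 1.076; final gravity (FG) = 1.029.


AA = (OG−FG)/(OG−1)·100;  RA = AA·0.8192
AA = (1.076 − 1.029)/(1.076 − 1)·100 = 61.8421
RA = 61.8421·0.8192

50.6611 %


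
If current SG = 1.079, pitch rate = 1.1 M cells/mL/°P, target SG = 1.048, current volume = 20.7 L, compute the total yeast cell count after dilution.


V_w = V·((SG_c−1)/(SG_t−1)−1);  °P = 259 − 259/SG_t;  cells = rate·(V+V_w)·°P
V_w = 20.7·((1.079−1)/(1.048−1)−1) = 13.3687
V_final = 20.7 + 13.3687 = 34.0687
°P = 259 − 259/1.048 = 11.8626
cells = 1.1·34.0687·11.8626

444.5582 billion cells


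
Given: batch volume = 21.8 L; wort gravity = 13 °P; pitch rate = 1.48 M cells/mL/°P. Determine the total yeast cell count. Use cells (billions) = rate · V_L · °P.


cells = 1.48 · 21.8 · 13

419.4320 billion cells


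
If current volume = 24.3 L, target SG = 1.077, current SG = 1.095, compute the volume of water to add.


V_water = V·((SG_curr − 1)/(SG_target − 1) − 1)
V_water = 24.3·((1.095 − 1)/(1.077 − 1) − 1)

5.6805 L


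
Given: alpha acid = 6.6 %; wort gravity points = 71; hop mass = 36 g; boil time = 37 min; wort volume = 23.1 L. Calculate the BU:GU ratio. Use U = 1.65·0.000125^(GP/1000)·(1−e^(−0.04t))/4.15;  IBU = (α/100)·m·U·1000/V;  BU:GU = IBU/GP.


U = 1.65·0.000125^(71/1000)·(1−e^(−0.04·37))/4.15 = 0.1622
IBU = (6.6/100)·36·0.1622·1000/23.1 = 16.6868
BU:GU = 16.6868/71

0.2350


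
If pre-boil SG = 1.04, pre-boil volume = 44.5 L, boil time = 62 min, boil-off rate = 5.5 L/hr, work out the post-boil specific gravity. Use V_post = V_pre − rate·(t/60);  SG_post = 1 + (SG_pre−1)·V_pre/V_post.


V_post = 44.5 − 5.5·(62/60) = 38.8167
SG_post = 1 + (1.04 − 1)·44.5/38.8167

1.0459


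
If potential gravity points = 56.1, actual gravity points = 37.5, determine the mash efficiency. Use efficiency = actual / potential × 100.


efficiency = 37.5 / 56.1 × 100

66.8449 %


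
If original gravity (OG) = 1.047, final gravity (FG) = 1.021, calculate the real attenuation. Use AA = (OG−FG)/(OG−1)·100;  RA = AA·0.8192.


AA = (1.047 − 1.021)/(1.047 − 1)·100 = 55.3191
RA = 55.3191·0.8192

45.3174 %


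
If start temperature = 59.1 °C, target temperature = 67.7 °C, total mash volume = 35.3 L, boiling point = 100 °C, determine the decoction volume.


V_dec = V_total·(T_target − T_start)/(T_boil − T_start)
V_dec = 35.3·(67.7 − 59.1)/(100 − 59.1)

7.4225 L


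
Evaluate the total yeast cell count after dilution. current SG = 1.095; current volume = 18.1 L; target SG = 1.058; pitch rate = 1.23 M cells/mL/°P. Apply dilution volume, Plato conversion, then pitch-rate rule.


V_w = V·((SG_c−1)/(SG_t−1)−1);  °P = 259 − 259/SG_t;  cells = rate·(V+V_w)·°P
V_w = 18.1·((1.095−1)/(1.058−1)−1) = 11.5466
V_final = 18.1 + 11.5466 = 29.6466
°P = 259 − 259/1.058 = 14.1985
cells = 1.23·29.6466·14.1985

517.7515 billion cells


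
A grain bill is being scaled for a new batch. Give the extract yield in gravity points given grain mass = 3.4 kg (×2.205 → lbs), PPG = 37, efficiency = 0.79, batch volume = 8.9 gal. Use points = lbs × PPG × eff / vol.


lbs = 3.4 × 2.205 = 7.4970
points = 7.4970 × 37 × 0.79 / 8.9

24.6222 points


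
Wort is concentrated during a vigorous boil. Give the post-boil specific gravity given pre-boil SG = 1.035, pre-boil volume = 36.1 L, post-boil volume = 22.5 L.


SG_post = 1 + (SG_pre − 1)·V_pre/V_post
pts_pre = (1.035 − 1)·1000 = 35.0000
pts_post = 35.0000·36.1/22.5 = 56.1556
SG_post = 1 + 56.1556/1000

1.0562


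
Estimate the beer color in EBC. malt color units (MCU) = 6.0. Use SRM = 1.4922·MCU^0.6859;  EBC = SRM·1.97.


SRM = 1.4922·6.0^0.6859 = 5.0999
EBC = 5.0999·1.97

10.0468 EBC


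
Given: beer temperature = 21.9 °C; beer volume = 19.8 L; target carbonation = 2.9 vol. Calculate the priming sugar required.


residual = 14.695·(0.01821 + 0.09011·e^(−0.04·T));  sugar = (target − residual)·4.0·V
residual = 14.695·(0.01821 + 0.09011·e^(−0.04·21.9)) = 0.8190
sugar = (2.9 − 0.8190)·4.0·19.8

164.8121 g


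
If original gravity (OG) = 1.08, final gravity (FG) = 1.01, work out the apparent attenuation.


AA = (OG − FG)/(OG − 1) · 100
AA = (1.08 − 1.01)/(1.08 − 1) · 100

87.5000 %


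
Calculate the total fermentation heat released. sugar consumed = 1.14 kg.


Q = m_sugar · 590 kJ/kg
Q = 1.14 · 590

672.6000 kJ


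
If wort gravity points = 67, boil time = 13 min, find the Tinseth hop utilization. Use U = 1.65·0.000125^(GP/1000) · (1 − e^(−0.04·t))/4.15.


bigness = 1.65·0.000125^(67/1000) = 0.9036
boil_factor = (1 − e^(−0.04·13))/4.15 = 0.0977
U = 0.9036 · 0.0977

0.0883


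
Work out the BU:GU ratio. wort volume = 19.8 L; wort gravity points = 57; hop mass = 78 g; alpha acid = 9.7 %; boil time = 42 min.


U = 1.65·0.000125^(GP/1000)·(1−e^(−0.04t))/4.15;  IBU = (α/100)·m·U·1000/V;  BU:GU = IBU/GP
U = 1.65·0.000125^(57/1000)·(1−e^(−0.04·42))/4.15 = 0.1938
IBU = (9.7/100)·78·0.1938·1000/19.8 = 74.0603
BU:GU = 74.0603/57

1.2993


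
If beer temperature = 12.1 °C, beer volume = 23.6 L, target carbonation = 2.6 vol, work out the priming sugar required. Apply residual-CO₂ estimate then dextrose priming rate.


residual = 14.695·(0.01821 + 0.09011·e^(−0.04·T));  sugar = (target − residual)·4.0·V
residual = 14.695·(0.01821 + 0.09011·e^(−0.04·12.1)) = 1.0837
sugar = (2.6 − 1.0837)·4.0·23.6

143.1390 g


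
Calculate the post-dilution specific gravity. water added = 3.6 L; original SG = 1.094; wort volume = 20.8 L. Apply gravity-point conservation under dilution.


SG_new = 1 + (SG_old − 1)·V_old/(V_old + V_water)
pts = (1.094 − 1)·1000·20.8/(20.8 + 3.6) = 80.1311
SG_new = 1 + 80.1311/1000

1.0801


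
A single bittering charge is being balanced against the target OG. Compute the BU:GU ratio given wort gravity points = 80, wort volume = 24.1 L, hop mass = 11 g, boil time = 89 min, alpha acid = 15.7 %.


U = 1.65·0.000125^(GP/1000)·(1−e^(−0.04t))/4.15;  IBU = (α/100)·m·U·1000/V;  BU:GU = IBU/GP
U = 1.65·0.000125^(80/1000)·(1−e^(−0.04·89))/4.15 = 0.1882
IBU = (15.7/100)·11·0.1882·1000/24.1 = 13.4876
BU:GU = 13.4876/80

0.1686


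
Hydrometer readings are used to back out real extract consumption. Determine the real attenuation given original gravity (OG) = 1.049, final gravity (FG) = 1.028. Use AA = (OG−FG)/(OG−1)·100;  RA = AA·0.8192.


AA = (1.049 − 1.028)/(1.049 − 1)·100 = 42.8571
RA = 42.8571·0.8192

35.1086 %


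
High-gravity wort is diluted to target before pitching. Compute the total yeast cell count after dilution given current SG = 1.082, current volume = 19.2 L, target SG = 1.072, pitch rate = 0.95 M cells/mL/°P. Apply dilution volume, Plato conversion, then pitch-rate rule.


V_w = V·((SG_c−1)/(SG_t−1)−1);  °P = 259 − 259/SG_t;  cells = rate·(V+V_w)·°P
V_w = 19.2·((1.082−1)/(1.072−1)−1) = 2.6667
V_final = 19.2 + 2.6667 = 21.8667
°P = 259 − 259/1.072 = 17.3955
cells = 0.95·21.8667·17.3955

361.3630 billion cells


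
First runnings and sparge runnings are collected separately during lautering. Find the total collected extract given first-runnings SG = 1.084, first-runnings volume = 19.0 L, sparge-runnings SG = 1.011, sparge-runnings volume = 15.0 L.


total = Σ (SG_i − 1)·1000·V_i
first = (1.084 − 1)·1000·19.0 = 1596.0000
sparge = (1.011 − 1)·1000·15.0 = 165.0000
total = 1596.0000 + 165.0000

1761.0000 gravity·L


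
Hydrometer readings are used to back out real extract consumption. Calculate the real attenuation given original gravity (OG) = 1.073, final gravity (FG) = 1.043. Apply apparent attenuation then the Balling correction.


AA = (OG−FG)/(OG−1)·100;  RA = AA·0.8192
AA = (1.073 − 1.043)/(1.073 − 1)·100 = 41.0959
RA = 41.0959·0.8192

33.6658 %


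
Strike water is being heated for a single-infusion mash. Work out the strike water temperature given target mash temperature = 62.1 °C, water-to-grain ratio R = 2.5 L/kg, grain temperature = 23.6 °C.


T_strike = (0.41/R)·(T_mash − T_grain) + T_mash
T_strike = (0.41/2.5)·(62.1 − 23.6) + 62.1

68.4140 °C


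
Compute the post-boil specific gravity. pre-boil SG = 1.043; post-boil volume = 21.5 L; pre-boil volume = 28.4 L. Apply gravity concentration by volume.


SG_post = 1 + (SG_pre − 1)·V_pre/V_post
pts_pre = (1.043 − 1)·1000 = 43.0000
pts_post = 43.0000·28.4/21.5 = 56.8000
SG_post = 1 + 56.8000/1000

1.0568


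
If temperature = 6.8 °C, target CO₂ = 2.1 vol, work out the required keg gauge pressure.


psi = vols/(0.01821 + 0.09011·e^(−0.04·T)) − 14.695
psi = 2.1/(0.01821 + 0.09011·e^(−0.04·6.8)) − 14.695

9.4816 psi


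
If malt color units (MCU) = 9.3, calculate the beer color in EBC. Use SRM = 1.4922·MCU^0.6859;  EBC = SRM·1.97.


SRM = 1.4922·9.3^0.6859 = 6.8883
EBC = 6.8883·1.97

13.5699 EBC


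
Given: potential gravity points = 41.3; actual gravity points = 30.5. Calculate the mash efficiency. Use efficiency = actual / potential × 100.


efficiency = 30.5 / 41.3 × 100

73.8499 %


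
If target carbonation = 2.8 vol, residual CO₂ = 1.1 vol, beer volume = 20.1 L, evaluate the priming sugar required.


sugar = (target − residual)·4.0·V
sugar = (2.8 − 1.1)·4.0·20.1

136.6800 g


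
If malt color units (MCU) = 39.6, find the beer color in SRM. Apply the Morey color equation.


SRM = 1.4922 · MCU^0.6859
SRM = 1.4922 · 39.6^0.6859

18.6074 SRM


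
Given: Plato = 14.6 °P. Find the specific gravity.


SG = 259/(259 − P)
SG = 259/(259 − 14.6)

1.0597


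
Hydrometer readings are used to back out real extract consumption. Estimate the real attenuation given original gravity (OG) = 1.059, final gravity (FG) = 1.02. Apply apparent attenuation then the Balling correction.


AA = (OG−FG)/(OG−1)·100;  RA = AA·0.8192
AA = (1.059 − 1.02)/(1.059 − 1)·100 = 66.1017
RA = 66.1017·0.8192

54.1505 %


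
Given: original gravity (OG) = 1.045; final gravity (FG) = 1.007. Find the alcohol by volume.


ABV = (OG − FG) · 131.25
ABV = (1.045 − 1.007) · 131.25

4.9875 % ABV


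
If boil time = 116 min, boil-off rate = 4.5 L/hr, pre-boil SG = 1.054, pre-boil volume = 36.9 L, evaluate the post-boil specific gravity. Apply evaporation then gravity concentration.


V_post = V_pre − rate·(t/60);  SG_post = 1 + (SG_pre−1)·V_pre/V_post
V_post = 36.9 − 4.5·(116/60) = 28.2000
SG_post = 1 + (1.054 − 1)·36.9/28.2000

1.0707


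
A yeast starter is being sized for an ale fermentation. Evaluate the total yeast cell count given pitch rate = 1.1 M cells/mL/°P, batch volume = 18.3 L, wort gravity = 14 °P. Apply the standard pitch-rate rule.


cells (billions) = rate · V_L · °P
cells = 1.1 · 18.3 · 14

281.8200 billion cells


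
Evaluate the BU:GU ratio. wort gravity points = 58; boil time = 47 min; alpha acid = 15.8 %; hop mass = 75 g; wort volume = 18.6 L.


U = 1.65·0.000125^(GP/1000)·(1−e^(−0.04t))/4.15;  IBU = (α/100)·m·U·1000/V;  BU:GU = IBU/GP
U = 1.65·0.000125^(58/1000)·(1−e^(−0.04·47))/4.15 = 0.2001
IBU = (15.8/100)·75·0.2001·1000/18.6 = 127.4546
BU:GU = 127.4546/58

2.1975


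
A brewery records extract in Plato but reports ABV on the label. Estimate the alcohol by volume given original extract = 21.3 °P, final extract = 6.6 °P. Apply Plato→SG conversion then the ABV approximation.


SG = 259/(259 − P);  ABV = (OG − FG)·131.25
OG = 259/(259 − 21.3) = 1.0896
FG = 259/(259 − 6.6) = 1.0261
ABV = (1.0896 − 1.0261)·131.25

8.3291 % ABV


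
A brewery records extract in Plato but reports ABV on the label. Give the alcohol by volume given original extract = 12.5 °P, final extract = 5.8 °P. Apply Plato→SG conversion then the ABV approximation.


SG = 259/(259 − P);  ABV = (OG − FG)·131.25
OG = 259/(259 − 12.5) = 1.0507
FG = 259/(259 − 5.8) = 1.0229
ABV = (1.0507 − 1.0229)·131.25

3.6492 % ABV


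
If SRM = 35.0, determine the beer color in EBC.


EBC = SRM · 1.97
EBC = 35.0 · 1.97

68.9500 EBC


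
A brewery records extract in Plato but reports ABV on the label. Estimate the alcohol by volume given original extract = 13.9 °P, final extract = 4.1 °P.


SG = 259/(259 − P);  ABV = (OG − FG)·131.25
OG = 259/(259 − 13.9) = 1.0567
FG = 259/(259 − 4.1) = 1.0161
ABV = (1.0567 − 1.0161)·131.25

5.3323 % ABV


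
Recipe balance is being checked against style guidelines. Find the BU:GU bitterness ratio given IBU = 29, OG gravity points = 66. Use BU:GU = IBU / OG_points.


BU:GU = 29 / 66

0.4394


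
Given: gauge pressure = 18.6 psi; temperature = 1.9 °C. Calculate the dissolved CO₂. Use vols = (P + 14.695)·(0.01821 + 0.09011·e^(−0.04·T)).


vols = (18.6 + 14.695)·(0.01821 + 0.09011·e^(−0.04·1.9))

3.3869 volumes


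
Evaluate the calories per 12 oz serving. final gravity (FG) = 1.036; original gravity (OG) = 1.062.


ABW = (OG−FG)·131.25·0.79/FG;  °P = 259 − 259/SG (for OG→OE and FG→AE);  RE = 0.1808·OE + 0.8192·AE;  Cal = (6.9·ABW + 4·(RE−0.1))·FG·3.55
ABW = (1.062 − 1.036)·131.25·0.79/1.036 = 2.6022
OE = 259 − 259/1.062 = 15.1205 °P
AE = 259 − 259/1.036 = 9.0000 °P
RE = 0.1808·15.1205 + 0.8192·9.0000 = 10.1066 °P
Cal = (6.9·2.6022 + 4·(10.1066−0.1))·1.036·3.55

213.2444 kcal


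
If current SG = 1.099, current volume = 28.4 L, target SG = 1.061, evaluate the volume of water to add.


V_water = V·((SG_curr − 1)/(SG_target − 1) − 1)
V_water = 28.4·((1.099 − 1)/(1.061 − 1) − 1)

17.6918 L


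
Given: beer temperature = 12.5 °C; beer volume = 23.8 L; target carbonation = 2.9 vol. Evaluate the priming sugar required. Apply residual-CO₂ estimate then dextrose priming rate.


residual = 14.695·(0.01821 + 0.09011·e^(−0.04·T));  sugar = (target − residual)·4.0·V
residual = 14.695·(0.01821 + 0.09011·e^(−0.04·12.5)) = 1.0707
sugar = (2.9 − 1.0707)·4.0·23.8

174.1452 g


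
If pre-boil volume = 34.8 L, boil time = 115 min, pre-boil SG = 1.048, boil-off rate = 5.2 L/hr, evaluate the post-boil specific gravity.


V_post = V_pre − rate·(t/60);  SG_post = 1 + (SG_pre−1)·V_pre/V_post
V_post = 34.8 − 5.2·(115/60) = 24.8333
SG_post = 1 + (1.048 − 1)·34.8/24.8333

1.0673


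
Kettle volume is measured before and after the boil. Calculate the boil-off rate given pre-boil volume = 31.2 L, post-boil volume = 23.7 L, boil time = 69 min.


rate = (V_pre − V_post) / (t_min/60)
rate = (31.2 − 23.7) / (69/60)

6.5217 L/hr


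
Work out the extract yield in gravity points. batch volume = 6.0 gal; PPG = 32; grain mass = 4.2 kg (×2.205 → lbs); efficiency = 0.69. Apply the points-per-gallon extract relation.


points = lbs × PPG × eff / vol
lbs = 4.2 × 2.205 = 9.2610
points = 9.2610 × 32 × 0.69 / 6.0

34.0805 points


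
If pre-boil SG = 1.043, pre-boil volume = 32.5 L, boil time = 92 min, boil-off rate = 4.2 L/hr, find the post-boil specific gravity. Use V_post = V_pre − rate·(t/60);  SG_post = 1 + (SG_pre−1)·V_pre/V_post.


V_post = 32.5 − 4.2·(92/60) = 26.0600
SG_post = 1 + (1.043 − 1)·32.5/26.0600

1.0536


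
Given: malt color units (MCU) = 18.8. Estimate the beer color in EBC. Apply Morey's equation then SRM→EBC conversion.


SRM = 1.4922·MCU^0.6859;  EBC = SRM·1.97
SRM = 1.4922·18.8^0.6859 = 11.1628
EBC = 11.1628·1.97

21.9907 EBC


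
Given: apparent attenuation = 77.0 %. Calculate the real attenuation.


RA = AA · 0.8192
RA = 77.0 · 0.8192

63.0784 %


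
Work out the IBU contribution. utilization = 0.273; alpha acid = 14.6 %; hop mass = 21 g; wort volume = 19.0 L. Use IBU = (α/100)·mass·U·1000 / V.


IBU = (14.6/100)·21·0.273·1000 / 19.0

44.0536 IBU


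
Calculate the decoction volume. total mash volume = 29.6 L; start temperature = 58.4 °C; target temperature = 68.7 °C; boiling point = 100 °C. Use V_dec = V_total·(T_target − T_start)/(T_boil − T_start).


V_dec = 29.6·(68.7 − 58.4)/(100 − 58.4)

7.3288 L


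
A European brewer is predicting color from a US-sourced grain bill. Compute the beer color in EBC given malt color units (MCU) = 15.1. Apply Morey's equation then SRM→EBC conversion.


SRM = 1.4922·MCU^0.6859;  EBC = SRM·1.97
SRM = 1.4922·15.1^0.6859 = 9.6048
EBC = 9.6048·1.97

18.9214 EBC


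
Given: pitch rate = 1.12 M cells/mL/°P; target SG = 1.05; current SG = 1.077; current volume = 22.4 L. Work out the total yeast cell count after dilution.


V_w = V·((SG_c−1)/(SG_t−1)−1);  °P = 259 − 259/SG_t;  cells = rate·(V+V_w)·°P
V_w = 22.4·((1.077−1)/(1.05−1)−1) = 12.0960
V_final = 22.4 + 12.0960 = 34.4960
°P = 259 − 259/1.05 = 12.3333
cells = 1.12·34.4960·12.3333

476.5047 billion cells


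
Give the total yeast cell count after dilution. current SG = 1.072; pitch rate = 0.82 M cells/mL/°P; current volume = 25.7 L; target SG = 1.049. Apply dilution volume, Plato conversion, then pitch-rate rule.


V_w = V·((SG_c−1)/(SG_t−1)−1);  °P = 259 − 259/SG_t;  cells = rate·(V+V_w)·°P
V_w = 25.7·((1.072−1)/(1.049−1)−1) = 12.0633
V_final = 25.7 + 12.0633 = 37.7633
°P = 259 − 259/1.049 = 12.0982
cells = 0.82·37.7633·12.0982

374.6310 billion cells


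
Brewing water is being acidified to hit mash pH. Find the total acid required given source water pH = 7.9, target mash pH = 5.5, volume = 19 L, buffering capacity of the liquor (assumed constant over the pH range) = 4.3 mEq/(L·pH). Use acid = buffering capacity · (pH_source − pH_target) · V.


acid = 4.3 · (7.9 − 5.5) · 19

196.0800 mEq


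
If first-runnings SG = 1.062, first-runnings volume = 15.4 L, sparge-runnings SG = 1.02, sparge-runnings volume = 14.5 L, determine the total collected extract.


total = Σ (SG_i − 1)·1000·V_i
first = (1.062 − 1)·1000·15.4 = 954.8000
sparge = (1.02 − 1)·1000·14.5 = 290.0000
total = 954.8000 + 290.0000

1244.8000 gravity·L


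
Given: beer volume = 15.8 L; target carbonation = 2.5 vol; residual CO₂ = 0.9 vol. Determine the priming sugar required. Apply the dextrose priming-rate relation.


sugar = (target − residual)·4.0·V
sugar = (2.5 − 0.9)·4.0·15.8

101.1200 g


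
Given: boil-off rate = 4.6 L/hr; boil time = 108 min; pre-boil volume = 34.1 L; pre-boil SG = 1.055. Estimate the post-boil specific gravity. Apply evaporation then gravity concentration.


V_post = V_pre − rate·(t/60);  SG_post = 1 + (SG_pre−1)·V_pre/V_post
V_post = 34.1 − 4.6·(108/60) = 25.8200
SG_post = 1 + (1.055 − 1)·34.1/25.8200

1.0726


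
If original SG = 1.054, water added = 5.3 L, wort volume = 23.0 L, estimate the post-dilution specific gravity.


SG_new = 1 + (SG_old − 1)·V_old/(V_old + V_water)
pts = (1.054 − 1)·1000·23.0/(23.0 + 5.3) = 43.8869
SG_new = 1 + 43.8869/1000

1.0439


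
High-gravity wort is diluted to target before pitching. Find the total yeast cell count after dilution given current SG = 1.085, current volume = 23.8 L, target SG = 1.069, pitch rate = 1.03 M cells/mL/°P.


V_w = V·((SG_c−1)/(SG_t−1)−1);  °P = 259 − 259/SG_t;  cells = rate·(V+V_w)·°P
V_w = 23.8·((1.085−1)/(1.069−1)−1) = 5.5188
V_final = 23.8 + 5.5188 = 29.3188
°P = 259 − 259/1.069 = 16.7175
cells = 1.03·29.3188·16.7175

504.8416 billion cells


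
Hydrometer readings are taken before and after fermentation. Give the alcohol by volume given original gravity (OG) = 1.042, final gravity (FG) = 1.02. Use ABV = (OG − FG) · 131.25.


ABV = (1.042 − 1.02) · 131.25

2.8875 % ABV


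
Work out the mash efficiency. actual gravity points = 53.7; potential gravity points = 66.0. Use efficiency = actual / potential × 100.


efficiency = 53.7 / 66.0 × 100

81.3636 %


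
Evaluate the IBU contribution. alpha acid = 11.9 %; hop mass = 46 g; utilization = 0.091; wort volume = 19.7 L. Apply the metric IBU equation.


IBU = (α/100)·mass·U·1000 / V
IBU = (11.9/100)·46·0.091·1000 / 19.7

25.2860 IBU


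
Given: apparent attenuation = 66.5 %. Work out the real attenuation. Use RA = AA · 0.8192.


RA = 66.5 · 0.8192

54.4768 %


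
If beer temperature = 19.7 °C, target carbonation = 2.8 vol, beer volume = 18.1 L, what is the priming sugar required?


residual = 14.695·(0.01821 + 0.09011·e^(−0.04·T));  sugar = (target − residual)·4.0·V
residual = 14.695·(0.01821 + 0.09011·e^(−0.04·19.7)) = 0.8698
sugar = (2.8 − 0.8698)·4.0·18.1

139.7490 g


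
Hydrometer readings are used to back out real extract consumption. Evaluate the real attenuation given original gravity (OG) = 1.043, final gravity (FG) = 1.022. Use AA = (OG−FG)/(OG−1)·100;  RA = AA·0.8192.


AA = (1.043 − 1.022)/(1.043 − 1)·100 = 48.8372
RA = 48.8372·0.8192

40.0074 %


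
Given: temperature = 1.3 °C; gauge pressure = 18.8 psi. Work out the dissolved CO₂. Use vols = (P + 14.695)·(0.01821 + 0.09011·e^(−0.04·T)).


vols = (18.8 + 14.695)·(0.01821 + 0.09011·e^(−0.04·1.3))

3.4752 volumes


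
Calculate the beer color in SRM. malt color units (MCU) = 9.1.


SRM = 1.4922 · MCU^0.6859
SRM = 1.4922 · 9.1^0.6859

6.7863 SRM


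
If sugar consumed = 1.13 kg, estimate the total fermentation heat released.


Q = m_sugar · 590 kJ/kg
Q = 1.13 · 590

666.7000 kJ


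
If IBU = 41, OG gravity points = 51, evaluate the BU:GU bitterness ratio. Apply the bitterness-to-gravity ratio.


BU:GU = IBU / OG_points
BU:GU = 41 / 51

0.8039


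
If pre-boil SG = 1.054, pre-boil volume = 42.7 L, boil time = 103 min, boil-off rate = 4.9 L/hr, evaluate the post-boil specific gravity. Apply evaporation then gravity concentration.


V_post = V_pre − rate·(t/60);  SG_post = 1 + (SG_pre−1)·V_pre/V_post
V_post = 42.7 − 4.9·(103/60) = 34.2883
SG_post = 1 + (1.054 − 1)·42.7/34.2883

1.0672


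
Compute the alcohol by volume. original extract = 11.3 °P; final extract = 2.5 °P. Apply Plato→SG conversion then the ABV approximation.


SG = 259/(259 − P);  ABV = (OG − FG)·131.25
OG = 259/(259 − 11.3) = 1.0456
FG = 259/(259 − 2.5) = 1.0097
ABV = (1.0456 − 1.0097)·131.25

4.7083 % ABV


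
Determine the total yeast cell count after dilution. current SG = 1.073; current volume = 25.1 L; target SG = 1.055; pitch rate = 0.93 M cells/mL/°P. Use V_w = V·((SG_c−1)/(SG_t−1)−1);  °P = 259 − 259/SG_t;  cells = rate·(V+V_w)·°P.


V_w = 25.1·((1.073−1)/(1.055−1)−1) = 8.2145
V_final = 25.1 + 8.2145 = 33.3145
°P = 259 − 259/1.055 = 13.5024
cells = 0.93·33.3145·13.5024

418.3375 billion cells


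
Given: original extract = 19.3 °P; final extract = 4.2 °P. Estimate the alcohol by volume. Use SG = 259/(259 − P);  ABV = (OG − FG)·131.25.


OG = 259/(259 − 19.3) = 1.0805
FG = 259/(259 − 4.2) = 1.0165
ABV = (1.0805 − 1.0165)·131.25

8.4044 % ABV


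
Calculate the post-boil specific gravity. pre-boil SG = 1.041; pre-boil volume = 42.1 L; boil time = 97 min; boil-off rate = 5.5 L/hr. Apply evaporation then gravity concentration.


V_post = V_pre − rate·(t/60);  SG_post = 1 + (SG_pre−1)·V_pre/V_post
V_post = 42.1 − 5.5·(97/60) = 33.2083
SG_post = 1 + (1.041 − 1)·42.1/33.2083

1.0520


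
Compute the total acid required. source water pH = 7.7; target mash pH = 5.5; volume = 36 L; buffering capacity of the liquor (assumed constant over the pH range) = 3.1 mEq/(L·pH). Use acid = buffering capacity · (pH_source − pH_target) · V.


acid = 3.1 · (7.7 − 5.5) · 36

245.5200 mEq


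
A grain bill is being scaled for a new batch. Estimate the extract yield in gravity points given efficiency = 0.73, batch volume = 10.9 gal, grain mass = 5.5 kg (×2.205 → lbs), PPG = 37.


points = lbs × PPG × eff / vol
lbs = 5.5 × 2.205 = 12.1275
points = 12.1275 × 37 × 0.73 / 10.9

30.0517 points


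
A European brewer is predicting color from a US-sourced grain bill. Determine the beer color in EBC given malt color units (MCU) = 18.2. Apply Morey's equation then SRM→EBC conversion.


SRM = 1.4922·MCU^0.6859;  EBC = SRM·1.97
SRM = 1.4922·18.2^0.6859 = 10.9172
EBC = 10.9172·1.97

21.5068 EBC


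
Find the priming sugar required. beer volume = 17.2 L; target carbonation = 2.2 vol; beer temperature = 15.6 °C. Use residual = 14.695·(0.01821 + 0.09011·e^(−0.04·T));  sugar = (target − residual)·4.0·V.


residual = 14.695·(0.01821 + 0.09011·e^(−0.04·15.6)) = 0.9771
sugar = (2.2 − 0.9771)·4.0·17.2

84.1369 g


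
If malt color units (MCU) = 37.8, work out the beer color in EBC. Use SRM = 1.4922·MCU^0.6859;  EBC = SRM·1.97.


SRM = 1.4922·37.8^0.6859 = 18.0231
EBC = 18.0231·1.97

35.5054 EBC


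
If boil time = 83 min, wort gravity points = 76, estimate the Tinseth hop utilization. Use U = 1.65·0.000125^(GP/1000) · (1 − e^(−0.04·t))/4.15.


bigness = 1.65·0.000125^(76/1000) = 0.8334
boil_factor = (1 − e^(−0.04·83))/4.15 = 0.2323
U = 0.8334 · 0.2323

0.1936


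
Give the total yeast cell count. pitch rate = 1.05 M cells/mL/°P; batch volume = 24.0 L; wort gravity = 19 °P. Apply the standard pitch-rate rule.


cells (billions) = rate · V_L · °P
cells = 1.05 · 24.0 · 19

478.8000 billion cells


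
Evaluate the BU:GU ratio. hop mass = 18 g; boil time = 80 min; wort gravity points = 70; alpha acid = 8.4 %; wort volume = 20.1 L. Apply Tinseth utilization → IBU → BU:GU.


U = 1.65·0.000125^(GP/1000)·(1−e^(−0.04t))/4.15;  IBU = (α/100)·m·U·1000/V;  BU:GU = IBU/GP
U = 1.65·0.000125^(70/1000)·(1−e^(−0.04·80))/4.15 = 0.2033
IBU = (8.4/100)·18·0.2033·1000/20.1 = 15.2933
BU:GU = 15.2933/70

0.2185


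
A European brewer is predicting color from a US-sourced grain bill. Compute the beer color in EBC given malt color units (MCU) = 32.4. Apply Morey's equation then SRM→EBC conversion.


SRM = 1.4922·MCU^0.6859;  EBC = SRM·1.97
SRM = 1.4922·32.4^0.6859 = 16.2147
EBC = 16.2147·1.97

31.9430 EBC


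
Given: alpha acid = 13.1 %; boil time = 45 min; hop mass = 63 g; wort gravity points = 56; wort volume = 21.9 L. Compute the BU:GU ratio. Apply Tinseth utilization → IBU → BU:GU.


U = 1.65·0.000125^(GP/1000)·(1−e^(−0.04t))/4.15;  IBU = (α/100)·m·U·1000/V;  BU:GU = IBU/GP
U = 1.65·0.000125^(56/1000)·(1−e^(−0.04·45))/4.15 = 0.2006
IBU = (13.1/100)·63·0.2006·1000/21.9 = 75.6069
BU:GU = 75.6069/56

1.3501


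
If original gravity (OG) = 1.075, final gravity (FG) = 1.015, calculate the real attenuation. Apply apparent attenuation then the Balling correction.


AA = (OG−FG)/(OG−1)·100;  RA = AA·0.8192
AA = (1.075 − 1.015)/(1.075 − 1)·100 = 80.0000
RA = 80.0000·0.8192

65.5360 %


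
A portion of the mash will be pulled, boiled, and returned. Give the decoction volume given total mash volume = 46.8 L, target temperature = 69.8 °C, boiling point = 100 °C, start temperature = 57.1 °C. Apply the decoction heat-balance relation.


V_dec = V_total·(T_target − T_start)/(T_boil − T_start)
V_dec = 46.8·(69.8 − 57.1)/(100 − 57.1)

13.8545 L


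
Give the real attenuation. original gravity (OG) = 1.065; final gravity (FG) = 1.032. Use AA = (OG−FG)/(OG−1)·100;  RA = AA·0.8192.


AA = (1.065 − 1.032)/(1.065 − 1)·100 = 50.7692
RA = 50.7692·0.8192

41.5902 %


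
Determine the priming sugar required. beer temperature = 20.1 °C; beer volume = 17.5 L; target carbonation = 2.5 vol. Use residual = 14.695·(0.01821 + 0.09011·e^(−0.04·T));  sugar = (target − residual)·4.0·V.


residual = 14.695·(0.01821 + 0.09011·e^(−0.04·20.1)) = 0.8602
sugar = (2.5 − 0.8602)·4.0·17.5

114.7855 g


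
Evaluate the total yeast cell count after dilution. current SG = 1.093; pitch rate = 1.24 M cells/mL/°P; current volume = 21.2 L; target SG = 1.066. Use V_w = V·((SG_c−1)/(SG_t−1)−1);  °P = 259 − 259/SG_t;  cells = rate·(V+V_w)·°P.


V_w = 21.2·((1.093−1)/(1.066−1)−1) = 8.6727
V_final = 21.2 + 8.6727 = 29.8727
°P = 259 − 259/1.066 = 16.0356
cells = 1.24·29.8727·16.0356

593.9954 billion cells


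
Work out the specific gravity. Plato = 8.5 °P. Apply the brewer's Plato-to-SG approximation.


SG = 259/(259 − P)
SG = 259/(259 − 8.5)

1.0339


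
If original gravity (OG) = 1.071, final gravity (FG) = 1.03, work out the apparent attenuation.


AA = (OG − FG)/(OG − 1) · 100
AA = (1.071 − 1.03)/(1.071 − 1) · 100

57.7465 %


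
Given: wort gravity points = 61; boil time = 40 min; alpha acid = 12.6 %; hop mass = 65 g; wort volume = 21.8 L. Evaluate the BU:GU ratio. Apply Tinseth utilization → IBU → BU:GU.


U = 1.65·0.000125^(GP/1000)·(1−e^(−0.04t))/4.15;  IBU = (α/100)·m·U·1000/V;  BU:GU = IBU/GP
U = 1.65·0.000125^(61/1000)·(1−e^(−0.04·40))/4.15 = 0.1834
IBU = (12.6/100)·65·0.1834·1000/21.8 = 68.9023
BU:GU = 68.9023/61

1.1295


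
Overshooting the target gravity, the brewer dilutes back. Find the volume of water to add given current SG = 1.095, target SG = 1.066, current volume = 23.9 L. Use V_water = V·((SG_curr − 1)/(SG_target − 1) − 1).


V_water = 23.9·((1.095 − 1)/(1.066 − 1) − 1)

10.5015 L


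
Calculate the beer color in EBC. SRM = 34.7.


EBC = SRM · 1.97
EBC = 34.7 · 1.97

68.3590 EBC


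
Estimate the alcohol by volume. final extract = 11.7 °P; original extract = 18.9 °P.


SG = 259/(259 − P);  ABV = (OG − FG)·131.25
OG = 259/(259 − 18.9) = 1.0787
FG = 259/(259 − 11.7) = 1.0473
ABV = (1.0787 − 1.0473)·131.25

4.1221 % ABV


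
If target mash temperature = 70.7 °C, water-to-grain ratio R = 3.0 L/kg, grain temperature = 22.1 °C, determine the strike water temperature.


T_strike = (0.41/R)·(T_mash − T_grain) + T_mash
T_strike = (0.41/3.0)·(70.7 − 22.1) + 70.7

77.3420 °C


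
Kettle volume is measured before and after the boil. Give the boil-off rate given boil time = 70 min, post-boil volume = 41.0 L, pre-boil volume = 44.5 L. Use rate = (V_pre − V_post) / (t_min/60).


rate = (44.5 − 41.0) / (70/60)

3.0000 L/hr


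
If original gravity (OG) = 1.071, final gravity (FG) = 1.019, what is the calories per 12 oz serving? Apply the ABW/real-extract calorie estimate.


ABW = (OG−FG)·131.25·0.79/FG;  °P = 259 − 259/SG (for OG→OE and FG→AE);  RE = 0.1808·OE + 0.8192·AE;  Cal = (6.9·ABW + 4·(RE−0.1))·FG·3.55
ABW = (1.071 − 1.019)·131.25·0.79/1.019 = 5.2912
OE = 259 − 259/1.071 = 17.1699 °P
AE = 259 − 259/1.019 = 4.8292 °P
RE = 0.1808·17.1699 + 0.8192·4.8292 = 7.0604 °P
Cal = (6.9·5.2912 + 4·(7.0604−0.1))·1.019·3.55

232.7871 kcal


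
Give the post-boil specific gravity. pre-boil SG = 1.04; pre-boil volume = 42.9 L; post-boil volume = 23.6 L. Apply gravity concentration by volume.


SG_post = 1 + (SG_pre − 1)·V_pre/V_post
pts_pre = (1.04 − 1)·1000 = 40.0000
pts_post = 40.0000·42.9/23.6 = 72.7119
SG_post = 1 + 72.7119/1000

1.0727


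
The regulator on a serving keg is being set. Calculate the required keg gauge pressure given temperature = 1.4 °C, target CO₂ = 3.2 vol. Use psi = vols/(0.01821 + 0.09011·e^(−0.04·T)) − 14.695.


psi = 3.2/(0.01821 + 0.09011·e^(−0.04·1.4)) − 14.695

16.2490 psi


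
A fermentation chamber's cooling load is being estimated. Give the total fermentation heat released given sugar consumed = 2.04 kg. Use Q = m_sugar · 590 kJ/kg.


Q = 2.04 · 590

1203.6000 kJ


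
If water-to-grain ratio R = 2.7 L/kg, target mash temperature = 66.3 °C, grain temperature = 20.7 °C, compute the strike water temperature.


T_strike = (0.41/R)·(T_mash − T_grain) + T_mash
T_strike = (0.41/2.7)·(66.3 − 20.7) + 66.3

73.2244 °C


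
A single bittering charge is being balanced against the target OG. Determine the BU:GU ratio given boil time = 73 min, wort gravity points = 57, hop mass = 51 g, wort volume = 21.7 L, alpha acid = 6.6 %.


U = 1.65·0.000125^(GP/1000)·(1−e^(−0.04t))/4.15;  IBU = (α/100)·m·U·1000/V;  BU:GU = IBU/GP
U = 1.65·0.000125^(57/1000)·(1−e^(−0.04·73))/4.15 = 0.2254
IBU = (6.6/100)·51·0.2254·1000/21.7 = 34.9571
BU:GU = 34.9571/57

0.6133


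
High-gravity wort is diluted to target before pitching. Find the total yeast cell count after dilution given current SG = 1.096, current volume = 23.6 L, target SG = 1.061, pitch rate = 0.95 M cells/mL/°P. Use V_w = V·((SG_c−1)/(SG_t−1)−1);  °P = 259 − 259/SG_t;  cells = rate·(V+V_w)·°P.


V_w = 23.6·((1.096−1)/(1.061−1)−1) = 13.5410
V_final = 23.6 + 13.5410 = 37.1410
°P = 259 − 259/1.061 = 14.8907
cells = 0.95·37.1410·14.8907

525.4014 billion cells


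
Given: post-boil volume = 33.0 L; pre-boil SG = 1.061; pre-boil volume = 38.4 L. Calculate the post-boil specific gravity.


SG_post = 1 + (SG_pre − 1)·V_pre/V_post
pts_pre = (1.061 − 1)·1000 = 61.0000
pts_post = 61.0000·38.4/33.0 = 70.9818
SG_post = 1 + 70.9818/1000

1.0710


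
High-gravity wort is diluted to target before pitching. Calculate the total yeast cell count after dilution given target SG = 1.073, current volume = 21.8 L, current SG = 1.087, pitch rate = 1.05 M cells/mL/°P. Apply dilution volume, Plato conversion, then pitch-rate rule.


V_w = V·((SG_c−1)/(SG_t−1)−1);  °P = 259 − 259/SG_t;  cells = rate·(V+V_w)·°P
V_w = 21.8·((1.087−1)/(1.073−1)−1) = 4.1808
V_final = 21.8 + 4.1808 = 25.9808
°P = 259 − 259/1.073 = 17.6207
cells = 1.05·25.9808·17.6207

480.6900 billion cells


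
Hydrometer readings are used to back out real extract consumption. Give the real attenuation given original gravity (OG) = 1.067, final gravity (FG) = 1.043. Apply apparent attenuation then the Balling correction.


AA = (OG−FG)/(OG−1)·100;  RA = AA·0.8192
AA = (1.067 − 1.043)/(1.067 − 1)·100 = 35.8209
RA = 35.8209·0.8192

29.3445 %


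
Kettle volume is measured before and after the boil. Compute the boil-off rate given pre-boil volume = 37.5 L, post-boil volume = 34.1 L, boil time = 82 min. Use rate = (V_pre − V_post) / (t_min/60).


rate = (37.5 − 34.1) / (82/60)

2.4878 L/hr


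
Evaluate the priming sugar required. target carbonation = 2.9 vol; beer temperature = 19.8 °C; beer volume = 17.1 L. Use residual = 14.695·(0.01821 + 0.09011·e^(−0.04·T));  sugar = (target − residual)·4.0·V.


residual = 14.695·(0.01821 + 0.09011·e^(−0.04·19.8)) = 0.8674
sugar = (2.9 − 0.8674)·4.0·17.1

139.0325 g


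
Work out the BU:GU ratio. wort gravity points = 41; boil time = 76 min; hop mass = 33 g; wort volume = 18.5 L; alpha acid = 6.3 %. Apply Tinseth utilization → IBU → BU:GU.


U = 1.65·0.000125^(GP/1000)·(1−e^(−0.04t))/4.15;  IBU = (α/100)·m·U·1000/V;  BU:GU = IBU/GP
U = 1.65·0.000125^(41/1000)·(1−e^(−0.04·76))/4.15 = 0.2619
IBU = (6.3/100)·33·0.2619·1000/18.5 = 29.4309
BU:GU = 29.4309/41

0.7178


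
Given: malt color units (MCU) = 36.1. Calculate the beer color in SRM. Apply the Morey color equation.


SRM = 1.4922 · MCU^0.6859
SRM = 1.4922 · 36.1^0.6859

17.4631 SRM


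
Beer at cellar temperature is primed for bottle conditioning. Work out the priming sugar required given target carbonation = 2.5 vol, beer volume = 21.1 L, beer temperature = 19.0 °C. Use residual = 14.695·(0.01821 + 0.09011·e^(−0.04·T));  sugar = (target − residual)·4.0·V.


residual = 14.695·(0.01821 + 0.09011·e^(−0.04·19.0)) = 0.8869
sugar = (2.5 − 0.8869)·4.0·21.1

136.1487 g


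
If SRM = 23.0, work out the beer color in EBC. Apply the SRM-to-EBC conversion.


EBC = SRM · 1.97
EBC = 23.0 · 1.97

45.3100 EBC


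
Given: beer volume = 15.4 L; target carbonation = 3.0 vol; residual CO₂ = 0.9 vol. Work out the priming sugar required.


sugar = (target − residual)·4.0·V
sugar = (3.0 − 0.9)·4.0·15.4

129.3600 g


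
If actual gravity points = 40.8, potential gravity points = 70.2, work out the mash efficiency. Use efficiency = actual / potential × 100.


efficiency = 40.8 / 70.2 × 100

58.1197 %


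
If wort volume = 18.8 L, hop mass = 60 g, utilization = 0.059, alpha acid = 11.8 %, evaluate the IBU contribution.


IBU = (α/100)·mass·U·1000 / V
IBU = (11.8/100)·60·0.059·1000 / 18.8

22.2191 IBU


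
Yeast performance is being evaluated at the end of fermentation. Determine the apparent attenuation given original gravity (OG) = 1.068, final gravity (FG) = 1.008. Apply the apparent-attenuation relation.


AA = (OG − FG)/(OG − 1) · 100
AA = (1.068 − 1.008)/(1.068 − 1) · 100

88.2353 %


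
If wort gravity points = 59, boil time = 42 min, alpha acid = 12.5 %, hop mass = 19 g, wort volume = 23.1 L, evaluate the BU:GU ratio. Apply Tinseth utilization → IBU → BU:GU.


U = 1.65·0.000125^(GP/1000)·(1−e^(−0.04t))/4.15;  IBU = (α/100)·m·U·1000/V;  BU:GU = IBU/GP
U = 1.65·0.000125^(59/1000)·(1−e^(−0.04·42))/4.15 = 0.1904
IBU = (12.5/100)·19·0.1904·1000/23.1 = 19.5718
BU:GU = 19.5718/59

0.3317


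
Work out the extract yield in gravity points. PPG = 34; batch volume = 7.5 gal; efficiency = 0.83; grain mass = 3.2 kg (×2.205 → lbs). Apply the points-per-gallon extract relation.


points = lbs × PPG × eff / vol
lbs = 3.2 × 2.205 = 7.0560
points = 7.0560 × 34 × 0.83 / 7.5

26.5494 points


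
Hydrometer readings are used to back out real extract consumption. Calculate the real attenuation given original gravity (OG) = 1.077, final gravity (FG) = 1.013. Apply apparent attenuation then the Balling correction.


AA = (OG−FG)/(OG−1)·100;  RA = AA·0.8192
AA = (1.077 − 1.013)/(1.077 − 1)·100 = 83.1169
RA = 83.1169·0.8192

68.0894 %


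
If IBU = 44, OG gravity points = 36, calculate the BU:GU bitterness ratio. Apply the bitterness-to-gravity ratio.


BU:GU = IBU / OG_points
BU:GU = 44 / 36

1.2222


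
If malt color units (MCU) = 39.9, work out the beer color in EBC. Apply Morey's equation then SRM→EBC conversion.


SRM = 1.4922·MCU^0.6859;  EBC = SRM·1.97
SRM = 1.4922·39.9^0.6859 = 18.7040
EBC = 18.7040·1.97

36.8469 EBC


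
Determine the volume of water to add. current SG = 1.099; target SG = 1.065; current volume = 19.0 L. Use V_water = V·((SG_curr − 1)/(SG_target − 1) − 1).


V_water = 19.0·((1.099 − 1)/(1.065 − 1) − 1)

9.9385 L


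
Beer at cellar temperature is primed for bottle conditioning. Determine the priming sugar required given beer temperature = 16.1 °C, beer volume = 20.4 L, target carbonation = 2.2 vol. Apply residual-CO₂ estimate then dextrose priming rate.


residual = 14.695·(0.01821 + 0.09011·e^(−0.04·T));  sugar = (target − residual)·4.0·V
residual = 14.695·(0.01821 + 0.09011·e^(−0.04·16.1)) = 0.9630
sugar = (2.2 − 0.9630)·4.0·20.4

100.9366 g


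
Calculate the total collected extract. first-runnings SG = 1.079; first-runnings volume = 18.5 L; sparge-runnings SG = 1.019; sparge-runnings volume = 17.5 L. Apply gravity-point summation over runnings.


total = Σ (SG_i − 1)·1000·V_i
first = (1.079 − 1)·1000·18.5 = 1461.5000
sparge = (1.019 − 1)·1000·17.5 = 332.5000
total = 1461.5000 + 332.5000

1794.0000 gravity·L


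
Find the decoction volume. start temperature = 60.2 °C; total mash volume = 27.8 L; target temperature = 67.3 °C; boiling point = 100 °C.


V_dec = V_total·(T_target − T_start)/(T_boil − T_start)
V_dec = 27.8·(67.3 − 60.2)/(100 − 60.2)

4.9593 L


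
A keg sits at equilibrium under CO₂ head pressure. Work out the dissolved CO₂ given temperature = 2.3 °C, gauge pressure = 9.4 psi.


vols = (P + 14.695)·(0.01821 + 0.09011·e^(−0.04·T))
vols = (9.4 + 14.695)·(0.01821 + 0.09011·e^(−0.04·2.3))

2.4191 volumes
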